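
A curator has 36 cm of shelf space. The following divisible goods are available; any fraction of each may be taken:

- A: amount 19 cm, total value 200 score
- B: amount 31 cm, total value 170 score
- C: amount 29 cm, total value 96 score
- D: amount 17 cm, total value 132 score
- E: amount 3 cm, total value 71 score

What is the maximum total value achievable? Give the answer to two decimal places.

379.71

Take in order of value per unit:
- E (71/3 per unit): all 3 → value 71, running total 71.00
- A (200/19 per unit): all 19 → value 200, running total 271.00
- D (132/17 per unit): 14 of 17 → value 14×132/17 = 108.7059, running total 379.71
Total 379.71.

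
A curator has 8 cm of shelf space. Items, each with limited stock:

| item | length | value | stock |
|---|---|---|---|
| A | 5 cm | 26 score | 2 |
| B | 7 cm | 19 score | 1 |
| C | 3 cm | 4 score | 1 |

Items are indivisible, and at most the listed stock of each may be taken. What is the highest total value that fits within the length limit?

Top feasible selections:
- 1×A + 1×C: length 8, value 30
- 1×A: length 5, value 26
- 1×B: length 7, value 19
Best: 30 score.

30 score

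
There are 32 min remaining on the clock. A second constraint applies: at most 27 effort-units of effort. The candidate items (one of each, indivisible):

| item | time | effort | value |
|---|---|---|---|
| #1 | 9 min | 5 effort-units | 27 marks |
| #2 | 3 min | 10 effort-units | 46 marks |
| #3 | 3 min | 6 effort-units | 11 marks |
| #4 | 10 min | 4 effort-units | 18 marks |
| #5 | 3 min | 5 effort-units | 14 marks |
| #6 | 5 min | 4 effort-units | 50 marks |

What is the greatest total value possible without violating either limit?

141 marks

Feasible sets respecting both limits:
- #1+#2+#4+#6: time 27, effort 23, value 141
- #1+#2+#5+#6: time 20, effort 24, value 137
- #1+#2+#3+#6: time 20, effort 25, value 134
Best: 141 marks.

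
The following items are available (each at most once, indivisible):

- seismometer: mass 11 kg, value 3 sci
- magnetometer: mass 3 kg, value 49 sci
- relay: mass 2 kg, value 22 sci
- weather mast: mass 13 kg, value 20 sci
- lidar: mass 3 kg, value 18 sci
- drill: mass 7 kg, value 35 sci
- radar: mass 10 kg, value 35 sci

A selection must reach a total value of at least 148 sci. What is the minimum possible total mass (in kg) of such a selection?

Subsets with value ≥ 148, sorted by total mass:
- magnetometer+relay+lidar+drill+radar: mass 25, value 159
- magnetometer+relay+weather mast+drill+radar: mass 35, value 161
- seismometer+magnetometer+relay+lidar+drill+radar: mass 36, value 162
- magnetometer+weather mast+lidar+drill+radar: mass 36, value 157
Minimum mass: 25 kg.

25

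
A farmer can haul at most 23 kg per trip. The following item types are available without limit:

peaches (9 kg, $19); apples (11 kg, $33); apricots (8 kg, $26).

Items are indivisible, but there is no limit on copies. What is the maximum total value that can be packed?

$66

Best value-per-unit is apricots at 26/8; filling with it alone gives 2×26 = 52.
Optimal mix: 2×apples → weight 22, value 66.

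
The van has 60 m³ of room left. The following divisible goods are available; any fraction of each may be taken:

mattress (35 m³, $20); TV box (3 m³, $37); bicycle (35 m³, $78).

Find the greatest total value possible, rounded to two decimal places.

Take in order of value per unit:
- TV box (37/3 per unit): all 3 → value 37, running total 37.00
- bicycle (78/35 per unit): all 35 → value 78, running total 115.00
- mattress (20/35 per unit): 22 of 35 → value 22×20/35 = 12.5714, running total 127.57
Total 127.57.

127.57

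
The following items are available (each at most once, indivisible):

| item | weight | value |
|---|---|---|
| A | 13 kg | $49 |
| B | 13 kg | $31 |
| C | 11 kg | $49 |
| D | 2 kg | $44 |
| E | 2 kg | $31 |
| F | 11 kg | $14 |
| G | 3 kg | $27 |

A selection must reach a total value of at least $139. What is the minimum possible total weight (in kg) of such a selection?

18

Subsets with value ≥ 139, sorted by total weight:
- C+D+E+G: weight 18, value 151
- A+D+E+G: weight 20, value 151
- A+C+D: weight 26, value 142
Minimum weight: 18 kg.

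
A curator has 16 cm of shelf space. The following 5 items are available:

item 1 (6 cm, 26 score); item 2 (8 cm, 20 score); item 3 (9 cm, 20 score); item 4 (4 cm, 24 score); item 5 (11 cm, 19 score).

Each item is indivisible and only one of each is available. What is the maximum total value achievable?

50 score

Check high-value combinations within 16 cm:
- item 1+item 4: length 6+4=10, value 26+24=50
- item 1+item 2: length 6+8=14, value 26+20=46
- item 1+item 3: length 6+9=15, value 26+20=46
- item 2+item 4: length 8+4=12, value 20+24=44
Best: 50 score.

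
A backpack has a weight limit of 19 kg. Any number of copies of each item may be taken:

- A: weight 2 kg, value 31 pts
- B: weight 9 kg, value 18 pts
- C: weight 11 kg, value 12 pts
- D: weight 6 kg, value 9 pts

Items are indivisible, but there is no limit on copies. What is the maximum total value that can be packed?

Best value-per-unit is A at 31/2, and filling with it alone uses weight 9×2=18. No mix of the others beats 9×31 = 279.

279 pts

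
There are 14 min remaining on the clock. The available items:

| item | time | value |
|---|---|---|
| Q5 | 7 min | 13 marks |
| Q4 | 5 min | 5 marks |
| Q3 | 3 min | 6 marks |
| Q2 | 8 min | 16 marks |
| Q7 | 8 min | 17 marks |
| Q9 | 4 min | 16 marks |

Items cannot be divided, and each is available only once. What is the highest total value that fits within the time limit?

35 marks

Check high-value combinations within 14 min:
- Q5+Q3+Q9: time 7+3+4=14, value 13+6+16=35
- Q7+Q9: time 8+4=12, value 17+16=33
- Q2+Q9: time 8+4=12, value 16+16=32
Best: 35 marks.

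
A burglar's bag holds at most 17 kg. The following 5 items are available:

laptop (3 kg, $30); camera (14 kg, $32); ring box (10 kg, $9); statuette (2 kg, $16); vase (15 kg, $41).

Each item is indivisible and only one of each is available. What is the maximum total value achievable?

$62

This is a 0/1 knapsack; check combinations near the capacity.
- laptop+camera: weight 3+14=17, value 30+32=62
- statuette+vase: weight 2+15=17, value 16+41=57
- laptop+ring box+statuette: weight 3+10+2=15, value 30+9+16=55
- camera+statuette: weight 14+2=16, value 32+16=48
- laptop+statuette: weight 3+2=5, value 30+16=46
Best: $62.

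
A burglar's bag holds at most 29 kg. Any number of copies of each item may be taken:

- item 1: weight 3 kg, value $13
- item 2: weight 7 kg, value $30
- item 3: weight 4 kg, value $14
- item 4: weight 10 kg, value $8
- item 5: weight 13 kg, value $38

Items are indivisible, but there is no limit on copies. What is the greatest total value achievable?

Best value-per-unit is item 1 at 13/3; filling with it alone gives 9×13 = 117.
Optimal mix: 5×item 1 + 2×item 2 → weight 29, value 125.

$125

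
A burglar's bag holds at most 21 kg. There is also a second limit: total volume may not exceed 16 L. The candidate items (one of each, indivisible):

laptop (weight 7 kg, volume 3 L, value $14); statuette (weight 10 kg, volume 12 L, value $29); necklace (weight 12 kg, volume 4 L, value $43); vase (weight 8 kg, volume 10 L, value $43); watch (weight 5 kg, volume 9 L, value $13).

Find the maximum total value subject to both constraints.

$86

Feasible sets respecting both limits:
- necklace+vase: weight 20, volume 14, value 86
- laptop+necklace: weight 19, volume 7, value 57
- laptop+vase: weight 15, volume 13, value 57
Best: $86.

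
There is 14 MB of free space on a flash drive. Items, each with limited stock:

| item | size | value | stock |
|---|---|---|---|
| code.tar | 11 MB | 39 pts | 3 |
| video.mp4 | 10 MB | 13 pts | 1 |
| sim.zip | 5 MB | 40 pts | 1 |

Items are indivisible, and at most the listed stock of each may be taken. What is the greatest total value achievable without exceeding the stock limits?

40 pts

Best selections within size 14 and stock limits:
- 1×sim.zip: size 5, value 40
- 1×code.tar: size 11, value 39
- 1×video.mp4: size 10, value 13
Best: 40 pts.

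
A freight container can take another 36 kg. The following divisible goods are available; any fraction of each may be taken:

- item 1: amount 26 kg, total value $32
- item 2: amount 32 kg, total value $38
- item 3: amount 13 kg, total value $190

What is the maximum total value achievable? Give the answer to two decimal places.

Take in order of value per unit:
- item 3 (190/13 per unit): all 13 → value 190, running total 190.00
- item 1 (32/26 per unit): 23 of 26 → value 23×32/26 = 28.3077, running total 218.31
Total 218.31.

218.31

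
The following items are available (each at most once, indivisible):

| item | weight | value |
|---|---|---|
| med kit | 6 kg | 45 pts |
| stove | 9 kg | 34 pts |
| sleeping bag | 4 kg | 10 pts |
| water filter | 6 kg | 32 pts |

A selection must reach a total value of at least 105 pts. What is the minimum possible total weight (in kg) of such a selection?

Subsets with value ≥ 105, sorted by total weight:
- med kit+stove+water filter: weight 21, value 111
- med kit+stove+sleeping bag+water filter: weight 25, value 121
Minimum weight: 21 kg.

21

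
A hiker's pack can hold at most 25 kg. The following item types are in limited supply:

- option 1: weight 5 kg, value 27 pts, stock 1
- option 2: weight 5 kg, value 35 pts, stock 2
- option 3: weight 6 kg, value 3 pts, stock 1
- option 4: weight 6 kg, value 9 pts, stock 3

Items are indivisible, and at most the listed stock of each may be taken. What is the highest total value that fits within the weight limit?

Top feasible selections:
- 1×option 1 + 2×option 2 + 1×option 4: weight 21, value 106
- 1×option 1 + 2×option 2 + 1×option 3: weight 21, value 100
- 1×option 1 + 2×option 2: weight 15, value 97
- 2×option 2 + 2×option 4: weight 22, value 88
Best: 106 pts.

106 pts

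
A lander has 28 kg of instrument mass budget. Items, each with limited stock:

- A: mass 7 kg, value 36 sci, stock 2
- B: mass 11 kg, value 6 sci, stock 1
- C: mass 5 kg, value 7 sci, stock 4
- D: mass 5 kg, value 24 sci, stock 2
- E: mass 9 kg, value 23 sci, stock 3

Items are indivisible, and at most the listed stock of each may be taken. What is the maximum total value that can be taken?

120 sci

Top feasible selections:
- 2×A + 2×D: mass 24, value 120
- 2×A + 1×D + 1×E: mass 28, value 119
- 1×A + 2×D + 1×E: mass 26, value 107
- 2×A + 1×C + 1×D: mass 24, value 103
Best: 120 sci.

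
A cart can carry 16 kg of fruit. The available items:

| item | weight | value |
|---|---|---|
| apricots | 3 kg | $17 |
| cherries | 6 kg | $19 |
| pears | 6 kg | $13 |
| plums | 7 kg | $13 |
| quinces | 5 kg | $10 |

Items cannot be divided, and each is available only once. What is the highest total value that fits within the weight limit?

$49

This is a 0/1 knapsack; check combinations near the capacity.
- apricots+cherries+pears: weight 3+6+6=15, value 17+19+13=49
- apricots+cherries+plums: weight 3+6+7=16, value 17+19+13=49
- apricots+cherries+quinces: weight 3+6+5=14, value 17+19+10=46
Best: $49.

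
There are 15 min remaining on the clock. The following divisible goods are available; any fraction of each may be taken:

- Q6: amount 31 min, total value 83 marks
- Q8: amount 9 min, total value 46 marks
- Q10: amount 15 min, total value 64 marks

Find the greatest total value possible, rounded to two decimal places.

Take in order of value per unit:
- Q8 (46/9 per unit): all 9 → value 46, running total 46.00
- Q10 (64/15 per unit): 6 of 15 → value 6×64/15 = 25.6000, running total 71.60
Total 71.60.

71.60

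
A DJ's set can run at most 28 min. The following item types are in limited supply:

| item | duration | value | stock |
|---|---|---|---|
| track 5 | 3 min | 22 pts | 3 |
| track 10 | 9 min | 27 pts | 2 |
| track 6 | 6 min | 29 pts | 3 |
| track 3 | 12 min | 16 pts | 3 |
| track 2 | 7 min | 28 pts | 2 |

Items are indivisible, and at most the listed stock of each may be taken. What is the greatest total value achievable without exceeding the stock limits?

153 pts

Best selections within duration 28 and stock limits:
- 3×track 5 + 3×track 6: duration 27, value 153
- 3×track 5 + 2×track 6 + 1×track 2: duration 28, value 152
- 1×track 5 + 3×track 6 + 1×track 2: duration 28, value 137
- 2×track 5 + 3×track 6: duration 24, value 131
Best: 153 pts.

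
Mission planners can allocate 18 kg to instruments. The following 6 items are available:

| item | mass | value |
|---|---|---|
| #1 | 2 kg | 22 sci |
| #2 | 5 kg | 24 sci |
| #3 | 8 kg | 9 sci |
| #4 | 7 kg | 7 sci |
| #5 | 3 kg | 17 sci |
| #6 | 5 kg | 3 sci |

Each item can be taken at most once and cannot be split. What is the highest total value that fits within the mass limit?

Check high-value combinations within 18 kg:
- #1+#2+#3+#5: mass 2+5+8+3=18, value 22+24+9+17=72
- #1+#2+#4+#5: mass 2+5+7+3=17, value 22+24+7+17=70
- #1+#2+#5+#6: mass 2+5+3+5=15, value 22+24+17+3=66
- #1+#2+#5: mass 2+5+3=10, value 22+24+17=63
Best: 72 sci.

72 sci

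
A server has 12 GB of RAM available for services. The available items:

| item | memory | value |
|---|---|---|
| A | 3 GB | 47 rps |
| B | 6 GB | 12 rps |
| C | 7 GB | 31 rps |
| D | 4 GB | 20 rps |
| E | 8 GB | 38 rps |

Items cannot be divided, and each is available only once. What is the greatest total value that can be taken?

85 rps

Check high-value combinations within 12 GB:
- A+E: memory 3+8=11, value 47+38=85
- A+C: memory 3+7=10, value 47+31=78
- A+D: memory 3+4=7, value 47+20=67
- A+B: memory 3+6=9, value 47+12=59
- D+E: memory 4+8=12, value 20+38=58
Best: 85 rps.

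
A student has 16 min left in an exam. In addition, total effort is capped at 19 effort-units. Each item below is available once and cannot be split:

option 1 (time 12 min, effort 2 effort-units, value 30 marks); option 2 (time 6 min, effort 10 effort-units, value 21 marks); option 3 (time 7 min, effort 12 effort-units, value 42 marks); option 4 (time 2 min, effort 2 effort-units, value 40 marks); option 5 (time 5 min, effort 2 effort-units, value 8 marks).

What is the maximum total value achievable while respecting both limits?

90 marks

Feasible sets respecting both limits:
- option 3+option 4+option 5: time 14, effort 16, value 90
- option 3+option 4: time 9, effort 14, value 82
- option 1+option 4: time 14, effort 4, value 70
- option 2+option 4+option 5: time 13, effort 14, value 69
Best: 90 marks.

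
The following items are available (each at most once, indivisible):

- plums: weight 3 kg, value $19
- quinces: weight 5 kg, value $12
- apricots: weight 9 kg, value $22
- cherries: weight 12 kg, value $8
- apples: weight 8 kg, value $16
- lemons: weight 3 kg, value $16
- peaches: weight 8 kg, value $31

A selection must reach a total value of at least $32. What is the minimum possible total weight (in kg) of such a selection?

Subsets with value ≥ 32, sorted by total weight:
- plums+lemons: weight 6, value 35
- plums+peaches: weight 11, value 50
Minimum weight: 6 kg.

6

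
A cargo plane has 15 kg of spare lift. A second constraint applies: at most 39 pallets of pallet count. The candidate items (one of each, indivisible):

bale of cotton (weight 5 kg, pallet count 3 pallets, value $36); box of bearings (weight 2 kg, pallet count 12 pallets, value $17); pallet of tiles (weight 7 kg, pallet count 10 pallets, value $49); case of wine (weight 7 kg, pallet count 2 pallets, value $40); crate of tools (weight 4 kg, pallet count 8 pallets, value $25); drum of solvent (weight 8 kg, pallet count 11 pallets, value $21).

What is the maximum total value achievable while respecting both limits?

$102

Feasible sets respecting both limits:
- bale of cotton+box of bearings+pallet of tiles: weight 14, pallet count 25, value 102
- bale of cotton+box of bearings+case of wine: weight 14, pallet count 17, value 93
- box of bearings+pallet of tiles+crate of tools: weight 13, pallet count 30, value 91
Best: $102.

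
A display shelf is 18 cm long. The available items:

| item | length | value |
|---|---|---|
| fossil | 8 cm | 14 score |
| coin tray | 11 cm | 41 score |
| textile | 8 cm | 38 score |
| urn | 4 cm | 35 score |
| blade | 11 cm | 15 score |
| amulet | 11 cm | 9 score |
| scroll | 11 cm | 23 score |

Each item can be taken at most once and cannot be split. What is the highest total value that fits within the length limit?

This is a 0/1 knapsack; check combinations near the capacity.
- coin tray+urn: length 11+4=15, value 41+35=76
- textile+urn: length 8+4=12, value 38+35=73
- urn+scroll: length 4+11=15, value 35+23=58
Best: 76 score.

76 score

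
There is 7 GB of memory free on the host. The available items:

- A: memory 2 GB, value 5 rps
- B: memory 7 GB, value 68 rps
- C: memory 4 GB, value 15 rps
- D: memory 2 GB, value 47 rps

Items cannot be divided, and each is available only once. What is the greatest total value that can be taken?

68 rps

Check high-value combinations within 7 GB:
- B: memory 7, value 68
- C+D: memory 4+2=6, value 15+47=62
- A+D: memory 2+2=4, value 5+47=52
Best: 68 rps.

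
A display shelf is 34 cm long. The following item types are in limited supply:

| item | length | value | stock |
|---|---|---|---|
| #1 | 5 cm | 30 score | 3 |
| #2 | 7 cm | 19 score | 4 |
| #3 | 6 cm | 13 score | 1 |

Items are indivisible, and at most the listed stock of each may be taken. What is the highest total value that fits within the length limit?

128 score

Top feasible selections:
- 3×#1 + 2×#2: length 29, value 128
- 3×#1 + 1×#2 + 1×#3: length 28, value 122
- 2×#1 + 3×#2: length 31, value 117
Best: 128 score.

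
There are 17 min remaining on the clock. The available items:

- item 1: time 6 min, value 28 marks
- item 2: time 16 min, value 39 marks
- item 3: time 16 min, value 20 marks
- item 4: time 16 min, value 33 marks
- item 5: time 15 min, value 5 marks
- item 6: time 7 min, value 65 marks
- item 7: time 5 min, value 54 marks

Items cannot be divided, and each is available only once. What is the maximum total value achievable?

119 marks

Check high-value combinations within 17 min:
- item 6+item 7: time 7+5=12, value 65+54=119
- item 1+item 6: time 6+7=13, value 28+65=93
- item 1+item 7: time 6+5=11, value 28+54=82
- item 6: time 7, value 65
- item 7: time 5, value 54
Best: 119 marks.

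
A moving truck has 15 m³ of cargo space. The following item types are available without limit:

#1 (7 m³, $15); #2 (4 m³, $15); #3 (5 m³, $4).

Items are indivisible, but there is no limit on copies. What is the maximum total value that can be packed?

$45

Best value-per-unit is #2 at 15/4; filling with it alone gives 3×15 = 45.
Optimal mix: 1×#1 + 2×#2 → volume 15, value 45.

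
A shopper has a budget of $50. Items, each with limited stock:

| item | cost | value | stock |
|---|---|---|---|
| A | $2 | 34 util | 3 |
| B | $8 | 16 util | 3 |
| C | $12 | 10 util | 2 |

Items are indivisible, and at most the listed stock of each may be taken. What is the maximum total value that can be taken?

Best selections within cost 50 and stock limits:
- 3×A + 3×B + 1×C: cost 42, value 160
- 3×A + 2×B + 2×C: cost 46, value 154
- 3×A + 3×B: cost 30, value 150
- 3×A + 2×B + 1×C: cost 34, value 144
Best: 160 util.

160 util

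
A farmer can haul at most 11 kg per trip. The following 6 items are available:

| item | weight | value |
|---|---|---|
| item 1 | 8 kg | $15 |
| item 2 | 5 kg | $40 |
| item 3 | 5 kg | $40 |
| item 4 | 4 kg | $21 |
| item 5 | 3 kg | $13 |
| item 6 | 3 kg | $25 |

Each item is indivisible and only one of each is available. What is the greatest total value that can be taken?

$80

Check high-value combinations within 11 kg:
- item 2+item 3: weight 5+5=10, value 40+40=80
- item 2+item 5+item 6: weight 5+3+3=11, value 40+13+25=78
- item 3+item 5+item 6: weight 5+3+3=11, value 40+13+25=78
Best: $80.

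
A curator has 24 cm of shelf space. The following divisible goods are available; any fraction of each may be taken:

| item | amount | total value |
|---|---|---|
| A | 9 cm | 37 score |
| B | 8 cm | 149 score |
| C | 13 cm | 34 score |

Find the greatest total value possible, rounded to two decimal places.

Take in order of value per unit:
- B (149/8 per unit): all 8 → value 149, running total 149.00
- A (37/9 per unit): all 9 → value 37, running total 186.00
- C (34/13 per unit): 7 of 13 → value 7×34/13 = 18.3077, running total 204.31
Total 204.31.

204.31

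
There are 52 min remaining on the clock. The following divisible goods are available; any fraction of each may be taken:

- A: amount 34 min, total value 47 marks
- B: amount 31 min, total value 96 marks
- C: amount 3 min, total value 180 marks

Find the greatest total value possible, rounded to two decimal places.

Take in order of value per unit:
- C (180/3 per unit): all 3 → value 180, running total 180.00
- B (96/31 per unit): all 31 → value 96, running total 276.00
- A (47/34 per unit): 18 of 34 → value 18×47/34 = 24.8824, running total 300.88
Total 300.88.

300.88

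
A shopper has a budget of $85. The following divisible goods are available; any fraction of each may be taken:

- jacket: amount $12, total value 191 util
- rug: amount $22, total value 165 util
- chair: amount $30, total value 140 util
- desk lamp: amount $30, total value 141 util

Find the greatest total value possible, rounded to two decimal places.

Take in order of value per unit:
- jacket (191/12 per unit): all 12 → value 191, running total 191.00
- rug (165/22 per unit): all 22 → value 165, running total 356.00
- desk lamp (141/30 per unit): all 30 → value 141, running total 497.00
- chair (140/30 per unit): 21 of 30 → value 21×140/30 = 98.0000, running total 595.00
Total 595.00.

595.00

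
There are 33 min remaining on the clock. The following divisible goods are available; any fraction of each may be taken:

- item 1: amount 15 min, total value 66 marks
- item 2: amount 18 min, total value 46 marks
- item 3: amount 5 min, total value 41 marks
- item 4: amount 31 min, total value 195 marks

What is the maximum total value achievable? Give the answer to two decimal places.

217.13

Take in order of value per unit:
- item 3 (41/5 per unit): all 5 → value 41, running total 41.00
- item 4 (195/31 per unit): 28 of 31 → value 28×195/31 = 176.1290, running total 217.13
Total 217.13.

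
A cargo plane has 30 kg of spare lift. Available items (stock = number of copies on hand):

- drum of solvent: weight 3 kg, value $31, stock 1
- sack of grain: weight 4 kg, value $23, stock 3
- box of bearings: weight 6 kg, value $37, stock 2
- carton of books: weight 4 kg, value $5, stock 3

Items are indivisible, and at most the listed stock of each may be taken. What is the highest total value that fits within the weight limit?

Best selections within weight 30 and stock limits:
- 1×drum of solvent + 3×sack of grain + 2×box of bearings: weight 27, value 174
- 1×drum of solvent + 2×sack of grain + 2×box of bearings + 1×carton of books: weight 27, value 156
- 1×drum of solvent + 2×sack of grain + 2×box of bearings: weight 23, value 151
- 3×sack of grain + 2×box of bearings + 1×carton of books: weight 28, value 148
Best: $174.

$174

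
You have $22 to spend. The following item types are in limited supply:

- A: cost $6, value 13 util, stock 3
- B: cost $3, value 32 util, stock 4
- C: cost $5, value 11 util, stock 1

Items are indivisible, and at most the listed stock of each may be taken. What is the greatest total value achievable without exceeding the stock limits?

Best selections within cost 22 and stock limits:
- 1×A + 4×B: cost 18, value 141
- 4×B + 1×C: cost 17, value 139
Best: 141 util.

141 util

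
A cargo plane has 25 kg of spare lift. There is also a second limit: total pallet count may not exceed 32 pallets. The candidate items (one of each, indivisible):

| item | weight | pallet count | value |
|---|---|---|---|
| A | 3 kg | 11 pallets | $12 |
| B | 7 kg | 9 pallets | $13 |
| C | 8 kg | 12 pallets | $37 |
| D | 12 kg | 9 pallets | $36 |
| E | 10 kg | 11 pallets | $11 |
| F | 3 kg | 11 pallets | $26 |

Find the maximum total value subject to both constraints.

Feasible sets respecting both limits:
- C+D+F: weight 23, pallet count 32, value 99
- A+C+D: weight 23, pallet count 32, value 85
- B+C+F: weight 18, pallet count 32, value 76
- B+D+F: weight 22, pallet count 29, value 75
Best: $99.

$99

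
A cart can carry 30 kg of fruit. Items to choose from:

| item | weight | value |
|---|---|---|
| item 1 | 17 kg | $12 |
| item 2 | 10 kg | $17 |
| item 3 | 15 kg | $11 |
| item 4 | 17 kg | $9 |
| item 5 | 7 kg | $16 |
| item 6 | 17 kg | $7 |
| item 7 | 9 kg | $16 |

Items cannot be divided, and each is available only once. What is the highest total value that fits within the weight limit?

$49

Check high-value combinations within 30 kg:
- item 2+item 5+item 7: weight 10+7+9=26, value 17+16+16=49
- item 2+item 5: weight 10+7=17, value 17+16=33
- item 2+item 7: weight 10+9=19, value 17+16=33
- item 5+item 7: weight 7+9=16, value 16+16=32
- item 1+item 2: weight 17+10=27, value 12+17=29
Best: $49.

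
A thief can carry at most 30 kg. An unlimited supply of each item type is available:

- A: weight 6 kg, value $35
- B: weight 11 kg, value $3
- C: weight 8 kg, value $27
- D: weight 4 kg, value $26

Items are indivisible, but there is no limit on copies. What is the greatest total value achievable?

$191

Best value-per-unit is D at 26/4; filling with it alone gives 7×26 = 182.
Optimal mix: 1×A + 6×D → weight 30, value 191.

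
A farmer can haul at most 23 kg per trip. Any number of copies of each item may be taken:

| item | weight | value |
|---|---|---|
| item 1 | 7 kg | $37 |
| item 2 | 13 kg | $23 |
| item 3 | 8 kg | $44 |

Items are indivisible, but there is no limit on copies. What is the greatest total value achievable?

$125

Best value-per-unit is item 3 at 44/8; filling with it alone gives 2×44 = 88.
Optimal mix: 1×item 1 + 2×item 3 → weight 23, value 125.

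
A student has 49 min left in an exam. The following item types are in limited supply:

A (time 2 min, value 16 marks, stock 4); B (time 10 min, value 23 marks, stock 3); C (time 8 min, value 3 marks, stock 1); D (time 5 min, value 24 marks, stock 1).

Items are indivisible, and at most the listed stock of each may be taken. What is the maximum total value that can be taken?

Best selections within time 49 and stock limits:
- 4×A + 3×B + 1×D: time 43, value 157
- 3×A + 3×B + 1×C + 1×D: time 49, value 144
- 3×A + 3×B + 1×D: time 41, value 141
- 4×A + 2×B + 1×C + 1×D: time 41, value 137
Best: 157 marks.

157 marks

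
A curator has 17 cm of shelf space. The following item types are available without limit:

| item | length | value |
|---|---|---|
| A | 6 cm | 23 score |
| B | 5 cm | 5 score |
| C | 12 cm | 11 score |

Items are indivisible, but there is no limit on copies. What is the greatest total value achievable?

51 score

Best value-per-unit is A at 23/6; filling with it alone gives 2×23 = 46.
Optimal mix: 2×A + 1×B → length 17, value 51.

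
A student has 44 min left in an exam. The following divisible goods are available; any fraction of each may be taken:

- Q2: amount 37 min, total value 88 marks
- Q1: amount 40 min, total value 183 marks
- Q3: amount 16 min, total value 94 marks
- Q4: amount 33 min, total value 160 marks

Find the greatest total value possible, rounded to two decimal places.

229.76

Take in order of value per unit:
- Q3 (94/16 per unit): all 16 → value 94, running total 94.00
- Q4 (160/33 per unit): 28 of 33 → value 28×160/33 = 135.7576, running total 229.76
Total 229.76.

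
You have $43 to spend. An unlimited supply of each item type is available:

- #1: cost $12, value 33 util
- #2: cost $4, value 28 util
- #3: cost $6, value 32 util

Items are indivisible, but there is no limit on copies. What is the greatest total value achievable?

Best value-per-unit is #2 at 28/4; filling with it alone gives 10×28 = 280.
Optimal mix: 9×#2 + 1×#3 → cost 42, value 284.

284 util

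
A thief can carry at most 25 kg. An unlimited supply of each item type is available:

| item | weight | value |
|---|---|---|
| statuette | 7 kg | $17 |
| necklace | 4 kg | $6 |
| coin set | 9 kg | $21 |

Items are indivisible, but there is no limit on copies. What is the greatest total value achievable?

$59

Best value-per-unit is statuette at 17/7; filling with it alone gives 3×17 = 51.
Optimal mix: 1×statuette + 2×coin set → weight 25, value 59.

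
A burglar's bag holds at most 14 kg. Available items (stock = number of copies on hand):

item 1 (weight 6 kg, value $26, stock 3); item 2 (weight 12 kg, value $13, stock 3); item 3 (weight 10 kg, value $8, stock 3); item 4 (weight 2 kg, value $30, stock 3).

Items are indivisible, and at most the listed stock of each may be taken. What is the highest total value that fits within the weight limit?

Top feasible selections:
- 1×item 1 + 3×item 4: weight 12, value 116
- 3×item 4: weight 6, value 90
- 1×item 1 + 2×item 4: weight 10, value 86
- 2×item 1 + 1×item 4: weight 14, value 82
Best: $116.

$116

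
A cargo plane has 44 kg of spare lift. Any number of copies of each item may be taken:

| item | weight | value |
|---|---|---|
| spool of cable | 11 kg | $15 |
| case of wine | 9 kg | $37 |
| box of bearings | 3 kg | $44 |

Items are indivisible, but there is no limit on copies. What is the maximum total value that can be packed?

Best value-per-unit is box of bearings at 44/3, and filling with it alone uses weight 14×3=42. No mix of the others beats 14×44 = 616.

$616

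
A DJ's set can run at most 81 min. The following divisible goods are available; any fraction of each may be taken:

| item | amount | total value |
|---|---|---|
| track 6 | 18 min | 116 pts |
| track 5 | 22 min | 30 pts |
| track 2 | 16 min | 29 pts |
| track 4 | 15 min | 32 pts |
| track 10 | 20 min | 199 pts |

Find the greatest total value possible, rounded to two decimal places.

Take in order of value per unit:
- track 10 (199/20 per unit): all 20 → value 199, running total 199.00
- track 6 (116/18 per unit): all 18 → value 116, running total 315.00
- track 4 (32/15 per unit): all 15 → value 32, running total 347.00
- track 2 (29/16 per unit): all 16 → value 29, running total 376.00
- track 5 (30/22 per unit): 12 of 22 → value 12×30/22 = 16.3636, running total 392.36
Total 392.36.

392.36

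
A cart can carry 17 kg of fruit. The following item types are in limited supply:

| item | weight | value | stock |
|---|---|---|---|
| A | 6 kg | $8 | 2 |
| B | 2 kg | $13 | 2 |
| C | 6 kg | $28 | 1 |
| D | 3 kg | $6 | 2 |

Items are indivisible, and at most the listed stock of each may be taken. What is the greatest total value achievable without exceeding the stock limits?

Top feasible selections:
- 2×B + 1×C + 2×D: weight 16, value 66
- 1×A + 2×B + 1×C: weight 16, value 62
- 2×B + 1×C + 1×D: weight 13, value 60
Best: $66.

$66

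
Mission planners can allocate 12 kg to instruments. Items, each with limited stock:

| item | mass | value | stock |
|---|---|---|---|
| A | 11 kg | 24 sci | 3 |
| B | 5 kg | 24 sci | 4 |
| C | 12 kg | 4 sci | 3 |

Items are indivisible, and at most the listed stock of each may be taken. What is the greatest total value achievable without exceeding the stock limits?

Best selections within mass 12 and stock limits:
- 2×B: mass 10, value 48
- 1×B: mass 5, value 24
Best: 48 sci.

48 sci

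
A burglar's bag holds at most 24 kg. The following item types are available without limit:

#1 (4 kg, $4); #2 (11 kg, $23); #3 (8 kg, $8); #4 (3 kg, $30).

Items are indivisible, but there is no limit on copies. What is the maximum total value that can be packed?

Best value-per-unit is #4 at 30/3, and filling with it alone uses weight 8×3=24. No mix of the others beats 8×30 = 240.

$240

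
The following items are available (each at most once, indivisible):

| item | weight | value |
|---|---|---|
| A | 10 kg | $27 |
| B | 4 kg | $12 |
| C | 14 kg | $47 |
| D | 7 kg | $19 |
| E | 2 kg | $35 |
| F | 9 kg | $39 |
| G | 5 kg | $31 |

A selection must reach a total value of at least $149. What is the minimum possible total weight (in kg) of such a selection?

30

Subsets with value ≥ 149, sorted by total weight:
- C+E+F+G: weight 30, value 152
- A+D+E+F+G: weight 33, value 151
- B+C+E+F+G: weight 34, value 164
Minimum weight: 30 kg.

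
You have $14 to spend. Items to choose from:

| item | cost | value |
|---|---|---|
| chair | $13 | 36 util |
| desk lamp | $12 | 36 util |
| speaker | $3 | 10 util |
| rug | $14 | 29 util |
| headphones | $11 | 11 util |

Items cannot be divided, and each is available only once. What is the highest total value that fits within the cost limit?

Check high-value combinations within $14:
- desk lamp: cost 12, value 36
- chair: cost 13, value 36
- rug: cost 14, value 29
Best: 36 util.

36 util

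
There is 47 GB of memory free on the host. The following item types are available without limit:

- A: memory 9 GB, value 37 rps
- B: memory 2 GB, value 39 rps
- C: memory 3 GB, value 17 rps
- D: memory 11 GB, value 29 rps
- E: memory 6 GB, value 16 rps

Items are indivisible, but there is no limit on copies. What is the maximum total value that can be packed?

897 rps

Best value-per-unit is B at 39/2, and filling with it alone uses memory 23×2=46. No mix of the others beats 23×39 = 897.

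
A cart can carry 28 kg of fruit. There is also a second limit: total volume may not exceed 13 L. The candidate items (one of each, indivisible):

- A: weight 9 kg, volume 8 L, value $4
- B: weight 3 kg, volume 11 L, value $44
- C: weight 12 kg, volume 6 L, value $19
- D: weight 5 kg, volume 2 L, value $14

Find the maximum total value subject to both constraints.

Feasible sets respecting both limits:
- B+D: weight 8, volume 13, value 58
- B: weight 3, volume 11, value 44
- C+D: weight 17, volume 8, value 33
- C: weight 12, volume 6, value 19
Best: $58.

$58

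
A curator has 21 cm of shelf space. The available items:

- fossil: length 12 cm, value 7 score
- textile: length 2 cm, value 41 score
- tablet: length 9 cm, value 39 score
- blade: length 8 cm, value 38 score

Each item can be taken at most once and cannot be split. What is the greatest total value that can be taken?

118 score

This is a 0/1 knapsack; check combinations near the capacity.
- textile+tablet+blade: length 2+9+8=19, value 41+39+38=118
- textile+tablet: length 2+9=11, value 41+39=80
- textile+blade: length 2+8=10, value 41+38=79
Best: 118 score.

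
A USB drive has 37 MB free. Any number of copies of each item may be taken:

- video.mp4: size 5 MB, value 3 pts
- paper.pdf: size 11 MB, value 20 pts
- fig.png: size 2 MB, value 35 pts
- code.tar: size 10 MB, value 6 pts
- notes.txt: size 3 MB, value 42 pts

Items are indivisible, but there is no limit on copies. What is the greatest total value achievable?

Best value-per-unit is fig.png at 35/2; filling with it alone gives 18×35 = 630.
Optimal mix: 17×fig.png + 1×notes.txt → size 37, value 637.

637 pts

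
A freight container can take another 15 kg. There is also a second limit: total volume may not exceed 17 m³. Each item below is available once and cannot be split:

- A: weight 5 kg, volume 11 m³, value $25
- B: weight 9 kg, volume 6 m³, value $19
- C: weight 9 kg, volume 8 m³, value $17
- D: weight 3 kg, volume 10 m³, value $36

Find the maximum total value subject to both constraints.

Feasible sets respecting both limits:
- B+D: weight 12, volume 16, value 55
- A+B: weight 14, volume 17, value 44
- D: weight 3, volume 10, value 36
- A: weight 5, volume 11, value 25
Best: $55.

$55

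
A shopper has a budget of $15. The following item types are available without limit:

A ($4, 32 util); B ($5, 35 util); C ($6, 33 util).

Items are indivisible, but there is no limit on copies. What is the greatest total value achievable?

Best value-per-unit is A at 32/4; filling with it alone gives 3×32 = 96.
Optimal mix: 3×B → cost 15, value 105.

105 util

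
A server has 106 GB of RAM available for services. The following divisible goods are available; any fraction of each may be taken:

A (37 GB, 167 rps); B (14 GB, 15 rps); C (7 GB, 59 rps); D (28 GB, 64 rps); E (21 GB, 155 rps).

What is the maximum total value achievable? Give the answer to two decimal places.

458.93

Take in order of value per unit:
- C (59/7 per unit): all 7 → value 59, running total 59.00
- E (155/21 per unit): all 21 → value 155, running total 214.00
- A (167/37 per unit): all 37 → value 167, running total 381.00
- D (64/28 per unit): all 28 → value 64, running total 445.00
- B (15/14 per unit): 13 of 14 → value 13×15/14 = 13.9286, running total 458.93
Total 458.93.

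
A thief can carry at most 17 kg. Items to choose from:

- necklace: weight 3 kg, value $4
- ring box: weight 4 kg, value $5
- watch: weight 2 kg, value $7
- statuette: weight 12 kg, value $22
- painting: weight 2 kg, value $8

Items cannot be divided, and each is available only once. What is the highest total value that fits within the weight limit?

Check high-value combinations within 17 kg:
- watch+statuette+painting: weight 2+12+2=16, value 7+22+8=37
- necklace+statuette+painting: weight 3+12+2=17, value 4+22+8=34
- necklace+watch+statuette: weight 3+2+12=17, value 4+7+22=33
- statuette+painting: weight 12+2=14, value 22+8=30
Best: $37.

$37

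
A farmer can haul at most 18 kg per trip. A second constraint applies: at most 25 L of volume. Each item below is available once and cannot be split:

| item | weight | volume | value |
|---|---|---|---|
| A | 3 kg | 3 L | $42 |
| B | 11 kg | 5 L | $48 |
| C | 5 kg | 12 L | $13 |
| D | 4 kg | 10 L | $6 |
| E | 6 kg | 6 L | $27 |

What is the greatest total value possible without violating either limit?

Feasible sets respecting both limits:
- A+B+D: weight 18, volume 18, value 96
- A+B: weight 14, volume 8, value 90
- A+C+E: weight 14, volume 21, value 82
Best: $96.

$96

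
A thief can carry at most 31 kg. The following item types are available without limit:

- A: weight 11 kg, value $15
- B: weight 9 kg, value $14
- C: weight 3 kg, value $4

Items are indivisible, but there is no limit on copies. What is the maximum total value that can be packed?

Best value-per-unit is B at 14/9; filling with it alone gives 3×14 = 42.
Optimal mix: 3×B + 1×C → weight 30, value 46.

$46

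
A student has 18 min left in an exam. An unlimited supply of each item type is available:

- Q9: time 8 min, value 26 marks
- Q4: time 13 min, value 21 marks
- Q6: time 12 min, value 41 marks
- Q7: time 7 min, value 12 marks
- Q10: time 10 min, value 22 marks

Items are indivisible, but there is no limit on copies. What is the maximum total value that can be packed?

Best value-per-unit is Q6 at 41/12; filling with it alone gives 1×41 = 41.
Optimal mix: 2×Q9 → time 16, value 52.

52 marks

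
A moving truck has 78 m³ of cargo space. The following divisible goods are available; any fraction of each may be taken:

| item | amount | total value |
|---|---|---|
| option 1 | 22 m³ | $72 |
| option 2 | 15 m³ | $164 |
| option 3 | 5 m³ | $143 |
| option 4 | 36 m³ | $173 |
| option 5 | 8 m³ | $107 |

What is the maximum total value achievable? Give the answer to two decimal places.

Take in order of value per unit:
- option 3 (143/5 per unit): all 5 → value 143, running total 143.00
- option 5 (107/8 per unit): all 8 → value 107, running total 250.00
- option 2 (164/15 per unit): all 15 → value 164, running total 414.00
- option 4 (173/36 per unit): all 36 → value 173, running total 587.00
- option 1 (72/22 per unit): 14 of 22 → value 14×72/22 = 45.8182, running total 632.82
Total 632.82.

632.82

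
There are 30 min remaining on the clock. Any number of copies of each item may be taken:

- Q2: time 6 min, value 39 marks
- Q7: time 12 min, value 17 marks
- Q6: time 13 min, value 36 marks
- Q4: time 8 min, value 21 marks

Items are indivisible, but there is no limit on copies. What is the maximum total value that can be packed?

195 marks

Best value-per-unit is Q2 at 39/6, and filling with it alone uses time 5×6=30. No mix of the others beats 5×39 = 195.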